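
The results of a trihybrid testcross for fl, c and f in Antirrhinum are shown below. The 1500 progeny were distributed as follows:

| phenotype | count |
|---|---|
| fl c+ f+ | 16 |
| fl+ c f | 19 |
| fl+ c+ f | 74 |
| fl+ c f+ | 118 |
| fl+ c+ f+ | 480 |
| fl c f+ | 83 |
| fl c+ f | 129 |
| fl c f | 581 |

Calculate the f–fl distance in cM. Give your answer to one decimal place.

The two most frequent reciprocal classes, fl+ c+ f+ and fl c f, are the parental types, so the F1 was fl+ c+ f+ / fl c f.
The two rarest classes, fl c+ f+ and fl+ c f, are the double crossovers. Comparing them with the parentals, only the fl allele has switched, so fl is the middle locus and the order is f – fl – c.
Crossovers in the f–fl interval produce the single-crossover classes fl+ c+ f and fl c f+ (74 + 83 = 157) plus the double crossovers (35).
RF(f–fl) = (157 + 35) / 1500 = 192/1500 = 0.1280 → 12.8 cM.

12.8 cM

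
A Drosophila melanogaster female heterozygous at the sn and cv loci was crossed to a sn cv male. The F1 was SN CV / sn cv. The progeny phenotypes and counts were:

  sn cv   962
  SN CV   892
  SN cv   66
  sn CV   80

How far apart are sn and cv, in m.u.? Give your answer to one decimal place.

7.3 m.u.

The recombinant classes are SN cv and sn CV: 66 + 80 = 146.
Recombination frequency = 146/2000 = 0.0730 ≈ 7.3%, i.e. 7.3 m.u.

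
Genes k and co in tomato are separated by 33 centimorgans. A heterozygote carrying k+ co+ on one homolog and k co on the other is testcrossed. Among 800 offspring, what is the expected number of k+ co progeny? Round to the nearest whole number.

A map distance of 33 centimorgans corresponds to a recombination frequency of 0.330.
The F1 is k+ co+ / k co, so k+ co is a recombinant gamete class with expected frequency r/2 = 0.330/2 = 0.1650.
Expected number = 0.1650 × 800 = 132.00 ≈ 132.

132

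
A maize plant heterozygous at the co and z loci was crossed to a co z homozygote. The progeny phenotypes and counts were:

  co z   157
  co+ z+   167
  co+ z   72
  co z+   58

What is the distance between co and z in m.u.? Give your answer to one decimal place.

The two most frequent classes, co+ z+ (167) and co z (157), are the parental types, so the F1 was co+ z+ / co z.
The recombinant classes are co+ z and co z+: 72 + 58 = 130.
Recombination frequency = 130/454 = 0.2863 ≈ 28.6%, i.e. 28.6 m.u.

28.6 m.u.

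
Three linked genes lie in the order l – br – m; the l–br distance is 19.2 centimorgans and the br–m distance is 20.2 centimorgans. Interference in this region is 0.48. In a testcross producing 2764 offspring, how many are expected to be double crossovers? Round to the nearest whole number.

Map distances give recombination frequencies of 0.192 and 0.202 for the two intervals.
With interference 0.48 (so coincidence = 0.52), expected double-crossover frequency = 0.192 × 0.202 × 0.52 = 0.02017.
Expected number = 0.02017 × 2764 = 55.74 ≈ 56.

56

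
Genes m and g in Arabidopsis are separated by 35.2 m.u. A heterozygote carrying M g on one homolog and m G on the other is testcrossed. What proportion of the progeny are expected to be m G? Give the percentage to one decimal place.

32.4%

A map distance of 35.2 m.u. corresponds to a recombination frequency of 0.352.
The F1 is M g / m G, so m G is a parental gamete class with expected frequency (1 − r)/2 = 0.648/2 = 0.3240.
That is 0.3240 = 32.4% of the progeny.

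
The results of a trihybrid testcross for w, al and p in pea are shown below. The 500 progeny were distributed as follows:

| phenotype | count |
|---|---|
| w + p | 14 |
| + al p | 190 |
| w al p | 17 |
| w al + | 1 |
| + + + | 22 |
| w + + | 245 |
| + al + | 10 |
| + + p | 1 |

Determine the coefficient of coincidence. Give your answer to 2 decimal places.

0.94

The two most frequent reciprocal classes, + al p and w + +, are the parental types, so the F1 was + al p / w + +.
The two rarest classes, + + p and w al +, are the double crossovers. Comparing them with the parentals, only the al allele has switched, so al is the middle locus and the order is w – al – p.
w–al: (39 + 2)/500 = 0.0820; al–p: (24 + 2)/500 = 0.0520.
Expected DCO frequency = 0.0820 × 0.0520 ≈ 0.00426; observed = 2/500 ≈ 0.00400.
Coefficient of coincidence = 0.00400/0.00426 ≈ 0.94.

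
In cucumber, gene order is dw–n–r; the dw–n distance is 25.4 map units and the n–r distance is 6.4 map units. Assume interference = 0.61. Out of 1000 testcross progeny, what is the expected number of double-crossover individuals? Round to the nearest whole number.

6

Map distances give recombination frequencies of 0.254 and 0.064 for the two intervals.
With interference 0.61 (so coincidence = 0.39), expected double-crossover frequency = 0.254 × 0.064 × 0.39 = 0.00634.
Expected number = 0.00634 × 1000 = 6.34 ≈ 6.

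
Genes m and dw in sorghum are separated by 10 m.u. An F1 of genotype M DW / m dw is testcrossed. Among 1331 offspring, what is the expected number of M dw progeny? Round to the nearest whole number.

A map distance of 10 m.u. corresponds to a recombination frequency of 0.100.
The F1 is M DW / m dw, so M dw is a recombinant gamete class with expected frequency r/2 = 0.100/2 = 0.0500.
Expected number = 0.0500 × 1331 = 66.55 ≈ 67.

67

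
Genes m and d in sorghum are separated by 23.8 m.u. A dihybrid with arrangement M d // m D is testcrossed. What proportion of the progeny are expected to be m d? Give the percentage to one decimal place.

11.9%

A map distance of 23.8 m.u. corresponds to a recombination frequency of 0.238.
The F1 is M d / m D, so m d is a recombinant gamete class with expected frequency r/2 = 0.238/2 = 0.1190.
That is 0.1190 = 11.9% of the progeny.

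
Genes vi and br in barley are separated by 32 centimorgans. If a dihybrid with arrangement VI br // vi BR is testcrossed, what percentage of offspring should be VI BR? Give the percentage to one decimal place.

16.0%

A map distance of 32 centimorgans corresponds to a recombination frequency of 0.320.
The F1 is VI br / vi BR, so VI BR is a recombinant gamete class with expected frequency r/2 = 0.320/2 = 0.1600.
That is 0.1600 = 16.0% of the progeny.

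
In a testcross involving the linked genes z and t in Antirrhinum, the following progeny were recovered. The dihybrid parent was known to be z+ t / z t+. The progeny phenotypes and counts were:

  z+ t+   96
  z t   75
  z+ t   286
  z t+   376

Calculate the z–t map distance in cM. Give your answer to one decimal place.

The recombinant classes are z+ t+ and z t: 96 + 75 = 171.
Recombination frequency = 171/833 = 0.2053 ≈ 20.5%, i.e. 20.5 cM.

20.5 cM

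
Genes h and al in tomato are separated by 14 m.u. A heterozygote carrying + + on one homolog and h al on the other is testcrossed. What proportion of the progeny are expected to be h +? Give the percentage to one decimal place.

A map distance of 14 m.u. corresponds to a recombination frequency of 0.140.
The F1 is + + / h al, so h + is a recombinant gamete class with expected frequency r/2 = 0.140/2 = 0.0700.
That is 0.0700 = 7.0% of the progeny.

7.0%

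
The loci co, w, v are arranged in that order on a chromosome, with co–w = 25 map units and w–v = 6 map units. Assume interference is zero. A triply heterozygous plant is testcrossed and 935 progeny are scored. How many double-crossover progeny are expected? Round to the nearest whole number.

Map distances give recombination frequencies of 0.250 and 0.060 for the two intervals.
With no interference, expected double-crossover frequency = 0.250 × 0.060 = 0.01500.
Expected number = 0.01500 × 935 = 14.03 ≈ 14.

14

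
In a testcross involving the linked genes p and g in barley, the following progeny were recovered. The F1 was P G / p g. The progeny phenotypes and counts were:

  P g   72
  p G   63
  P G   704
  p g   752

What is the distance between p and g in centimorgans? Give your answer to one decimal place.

8.5 centimorgans

The recombinant classes are P g and p G: 72 + 63 = 135.
Recombination frequency = 135/1591 = 0.0849 ≈ 8.5%, i.e. 8.5 centimorgans.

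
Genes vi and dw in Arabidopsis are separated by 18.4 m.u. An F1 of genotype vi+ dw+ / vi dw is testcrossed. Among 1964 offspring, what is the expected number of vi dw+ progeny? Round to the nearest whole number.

A map distance of 18.4 m.u. corresponds to a recombination frequency of 0.184.
The F1 is vi+ dw+ / vi dw, so vi dw+ is a recombinant gamete class with expected frequency r/2 = 0.184/2 = 0.0920.
Expected number = 0.0920 × 1964 = 180.69 ≈ 181.

181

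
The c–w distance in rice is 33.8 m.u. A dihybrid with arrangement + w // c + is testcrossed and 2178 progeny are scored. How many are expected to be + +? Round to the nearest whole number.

368

A map distance of 33.8 m.u. corresponds to a recombination frequency of 0.338.
The F1 is + w / c +, so + + is a recombinant gamete class with expected frequency r/2 = 0.338/2 = 0.1690.
Expected number = 0.1690 × 2178 = 368.08 ≈ 368.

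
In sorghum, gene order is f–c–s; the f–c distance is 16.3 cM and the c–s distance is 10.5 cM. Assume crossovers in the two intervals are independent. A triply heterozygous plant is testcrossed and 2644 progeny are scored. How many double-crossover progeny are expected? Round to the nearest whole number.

Map distances give recombination frequencies of 0.163 and 0.105 for the two intervals.
With no interference, expected double-crossover frequency = 0.163 × 0.105 = 0.01711.
Expected number = 0.01711 × 2644 = 45.25 ≈ 45.

45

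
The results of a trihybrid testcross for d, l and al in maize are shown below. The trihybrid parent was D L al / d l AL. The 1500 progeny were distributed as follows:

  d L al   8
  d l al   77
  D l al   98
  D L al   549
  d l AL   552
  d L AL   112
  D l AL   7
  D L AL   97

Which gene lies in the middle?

d

The two rarest classes, d L al and D l AL, are the double crossovers. Comparing them with the parentals, only the d allele has switched, so d is the middle locus and the order is al – d – l.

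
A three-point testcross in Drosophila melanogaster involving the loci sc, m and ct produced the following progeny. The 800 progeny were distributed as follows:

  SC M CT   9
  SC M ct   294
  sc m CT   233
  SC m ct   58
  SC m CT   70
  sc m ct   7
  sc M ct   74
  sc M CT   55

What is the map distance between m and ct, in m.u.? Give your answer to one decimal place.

The two most frequent reciprocal classes, sc m CT and SC M ct, are the parental types, so the F1 was sc m CT / SC M ct.
The two rarest classes, sc m ct and SC M CT, are the double crossovers. Comparing them with the parentals, only the ct allele has switched, so ct is the middle locus and the order is sc – ct – m.
Crossovers in the ct–m interval produce the single-crossover classes sc M CT and SC m ct (55 + 58 = 113) plus the double crossovers (16).
RF(ct–m) = (113 + 16) / 800 = 129/800 = 0.1613 → 16.1 m.u.

16.1 m.u.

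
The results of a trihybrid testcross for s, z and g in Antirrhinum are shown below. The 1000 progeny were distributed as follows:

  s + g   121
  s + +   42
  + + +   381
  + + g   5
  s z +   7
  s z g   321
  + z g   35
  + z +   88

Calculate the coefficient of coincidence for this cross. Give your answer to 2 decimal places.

The two most frequent reciprocal classes, + + + and s z g, are the parental types, so the F1 was + + + / s z g.
The two rarest classes, + + g and s z +, are the double crossovers. Comparing them with the parentals, only the g allele has switched, so g is the middle locus and the order is z – g – s.
z–g: (209 + 12)/1000 = 0.2210; g–s: (77 + 12)/1000 = 0.0890.
Expected DCO frequency = 0.2210 × 0.0890 ≈ 0.01967; observed = 12/1000 ≈ 0.01200.
Coefficient of coincidence = 0.01200/0.01967 ≈ 0.61.

0.61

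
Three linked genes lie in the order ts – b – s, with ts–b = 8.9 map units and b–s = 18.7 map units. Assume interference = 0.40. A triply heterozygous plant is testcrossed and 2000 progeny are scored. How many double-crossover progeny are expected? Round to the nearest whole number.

Map distances give recombination frequencies of 0.089 and 0.187 for the two intervals.
With interference 0.40 (so coincidence = 0.60), expected double-crossover frequency = 0.089 × 0.187 × 0.60 = 0.00999.
Expected number = 0.00999 × 2000 = 19.97 ≈ 20.

20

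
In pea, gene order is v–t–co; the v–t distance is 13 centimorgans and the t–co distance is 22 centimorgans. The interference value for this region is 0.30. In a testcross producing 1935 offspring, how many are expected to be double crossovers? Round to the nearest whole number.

39

Map distances give recombination frequencies of 0.130 and 0.220 for the two intervals.
With interference 0.30 (so coincidence = 0.70), expected double-crossover frequency = 0.130 × 0.220 × 0.70 = 0.02002.
Expected number = 0.02002 × 1935 = 38.74 ≈ 39.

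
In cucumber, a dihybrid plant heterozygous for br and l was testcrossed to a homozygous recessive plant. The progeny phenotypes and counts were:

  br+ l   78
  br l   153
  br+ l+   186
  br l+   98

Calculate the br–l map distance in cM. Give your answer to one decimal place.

34.2 cM

The two most frequent classes, br+ l+ (186) and br l (153), are the parental types, so the F1 was br+ l+ / br l.
The recombinant classes are br+ l and br l+: 78 + 98 = 176.
Recombination frequency = 176/515 = 0.3417 ≈ 34.2%, i.e. 34.2 cM.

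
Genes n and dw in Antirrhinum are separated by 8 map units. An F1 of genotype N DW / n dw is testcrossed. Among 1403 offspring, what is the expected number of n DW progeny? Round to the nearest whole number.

56

A map distance of 8 map units corresponds to a recombination frequency of 0.080.
The F1 is N DW / n dw, so n DW is a recombinant gamete class with expected frequency r/2 = 0.080/2 = 0.0400.
Expected number = 0.0400 × 1403 = 56.12 ≈ 56.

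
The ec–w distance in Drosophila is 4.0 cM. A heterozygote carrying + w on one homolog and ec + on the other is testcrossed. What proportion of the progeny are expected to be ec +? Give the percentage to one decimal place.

48.0%

A map distance of 4.0 cM corresponds to a recombination frequency of 0.040.
The F1 is + w / ec +, so ec + is a parental gamete class with expected frequency (1 − r)/2 = 0.960/2 = 0.4800.
That is 0.4800 = 48.0% of the progeny.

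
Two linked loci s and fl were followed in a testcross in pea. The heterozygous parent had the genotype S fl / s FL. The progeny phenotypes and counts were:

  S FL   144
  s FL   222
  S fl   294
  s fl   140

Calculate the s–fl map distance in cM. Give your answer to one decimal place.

The recombinant classes are S FL and s fl: 144 + 140 = 284.
Recombination frequency = 284/800 = 0.3550 ≈ 35.5%, i.e. 35.5 cM.

35.5 cM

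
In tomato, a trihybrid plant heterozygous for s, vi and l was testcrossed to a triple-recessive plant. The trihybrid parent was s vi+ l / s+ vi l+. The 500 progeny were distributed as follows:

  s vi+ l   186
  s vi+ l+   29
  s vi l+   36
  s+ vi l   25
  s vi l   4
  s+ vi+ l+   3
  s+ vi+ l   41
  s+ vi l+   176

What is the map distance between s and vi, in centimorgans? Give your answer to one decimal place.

16.8 centimorgans

The two rarest classes, s vi l and s+ vi+ l+, are the double crossovers. Comparing them with the parentals, only the vi allele has switched, so vi is the middle locus and the order is l – vi – s.
Crossovers in the vi–s interval produce the single-crossover classes s+ vi+ l and s vi l+ (41 + 36 = 77) plus the double crossovers (7).
RF(vi–s) = (77 + 7) / 500 = 84/500 = 0.1680 → 16.8 centimorgans.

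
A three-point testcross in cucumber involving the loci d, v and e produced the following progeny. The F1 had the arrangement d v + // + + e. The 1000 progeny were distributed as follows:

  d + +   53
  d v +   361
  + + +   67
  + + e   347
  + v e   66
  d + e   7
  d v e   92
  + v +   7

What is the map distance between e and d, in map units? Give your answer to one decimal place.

17.3 map units

The two rarest classes, + v + and d + e, are the double crossovers. Comparing them with the parentals, only the d allele has switched, so d is the middle locus and the order is e – d – v.
Crossovers in the e–d interval produce the single-crossover classes d v e and + + + (92 + 67 = 159) plus the double crossovers (14).
RF(e–d) = (159 + 14) / 1000 = 173/1000 = 0.1730 → 17.3 map units.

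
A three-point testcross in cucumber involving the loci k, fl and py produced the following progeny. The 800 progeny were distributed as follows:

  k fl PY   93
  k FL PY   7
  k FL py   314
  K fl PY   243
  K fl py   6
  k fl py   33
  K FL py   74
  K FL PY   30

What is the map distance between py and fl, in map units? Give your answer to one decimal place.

The two most frequent reciprocal classes, K fl PY and k FL py, are the parental types, so the F1 was K fl PY / k FL py.
The two rarest classes, K fl py and k FL PY, are the double crossovers. Comparing them with the parentals, only the py allele has switched, so py is the middle locus and the order is fl – py – k.
Crossovers in the fl–py interval produce the single-crossover classes K FL PY and k fl py (30 + 33 = 63) plus the double crossovers (13).
RF(fl–py) = (63 + 13) / 800 = 76/800 = 0.0950 → 9.5 map units.

9.5 map units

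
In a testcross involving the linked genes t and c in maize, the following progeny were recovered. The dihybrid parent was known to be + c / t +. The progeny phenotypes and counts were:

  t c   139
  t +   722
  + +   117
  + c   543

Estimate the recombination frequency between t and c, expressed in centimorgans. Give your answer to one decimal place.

16.8 centimorgans

The recombinant classes are + + and t c: 117 + 139 = 256.
Recombination frequency = 256/1521 = 0.1683 ≈ 16.8%, i.e. 16.8 centimorgans.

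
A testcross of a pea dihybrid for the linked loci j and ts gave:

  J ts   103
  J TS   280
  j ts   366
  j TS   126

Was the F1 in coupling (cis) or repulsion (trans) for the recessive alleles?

cis

The two most frequent classes are J TS (280) and j ts (366); these are the parental (non-recombinant) types.
So the F1 carried J TS on one chromosome and j ts on the other — the recessive alleles are on the same chromosome (cis / coupling).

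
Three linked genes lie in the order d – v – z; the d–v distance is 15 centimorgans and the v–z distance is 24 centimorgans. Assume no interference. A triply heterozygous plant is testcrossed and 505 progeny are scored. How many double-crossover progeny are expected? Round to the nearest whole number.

18

Map distances give recombination frequencies of 0.150 and 0.240 for the two intervals.
With no interference, expected double-crossover frequency = 0.150 × 0.240 = 0.03600.
Expected number = 0.03600 × 505 = 18.18 ≈ 18.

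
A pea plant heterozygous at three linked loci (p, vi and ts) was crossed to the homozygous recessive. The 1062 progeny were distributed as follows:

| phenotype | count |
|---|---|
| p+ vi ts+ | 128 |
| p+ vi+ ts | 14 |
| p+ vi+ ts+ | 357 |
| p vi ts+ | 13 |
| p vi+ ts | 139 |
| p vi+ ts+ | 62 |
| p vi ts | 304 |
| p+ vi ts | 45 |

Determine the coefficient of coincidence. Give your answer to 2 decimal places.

0.73

The two most frequent reciprocal classes, p vi ts and p+ vi+ ts+, are the parental types, so the F1 was p vi ts / p+ vi+ ts+.
The two rarest classes, p vi ts+ and p+ vi+ ts, are the double crossovers. Comparing them with the parentals, only the ts allele has switched, so ts is the middle locus and the order is p – ts – vi.
p–ts: (107 + 27)/1062 = 0.1262; ts–vi: (267 + 27)/1062 = 0.2768.
Expected DCO frequency = 0.1262 × 0.2768 ≈ 0.03493; observed = 27/1062 ≈ 0.02542.
Coefficient of coincidence = 0.02542/0.03493 ≈ 0.73.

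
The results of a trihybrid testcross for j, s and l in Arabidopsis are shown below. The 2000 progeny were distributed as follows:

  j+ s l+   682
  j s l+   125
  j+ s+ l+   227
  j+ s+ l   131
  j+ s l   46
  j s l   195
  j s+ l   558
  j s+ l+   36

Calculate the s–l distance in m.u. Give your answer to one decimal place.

25.2 m.u.

The two most frequent reciprocal classes, j+ s l+ and j s+ l, are the parental types, so the F1 was j+ s l+ / j s+ l.
The two rarest classes, j+ s l and j s+ l+, are the double crossovers. Comparing them with the parentals, only the l allele has switched, so l is the middle locus and the order is j – l – s.
Crossovers in the l–s interval produce the single-crossover classes j+ s+ l+ and j s l (227 + 195 = 422) plus the double crossovers (82).
RF(l–s) = (422 + 82) / 2000 = 504/2000 = 0.2520 → 25.2 m.u.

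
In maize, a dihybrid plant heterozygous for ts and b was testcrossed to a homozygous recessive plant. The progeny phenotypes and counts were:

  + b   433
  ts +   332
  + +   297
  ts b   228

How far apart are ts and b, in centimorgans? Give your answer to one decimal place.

40.7 centimorgans

The two most frequent classes, + b (433) and ts + (332), are the parental types, so the F1 was + b / ts +.
The recombinant classes are + + and ts b: 297 + 228 = 525.
Recombination frequency = 525/1290 = 0.4070 ≈ 40.7%, i.e. 40.7 centimorgans.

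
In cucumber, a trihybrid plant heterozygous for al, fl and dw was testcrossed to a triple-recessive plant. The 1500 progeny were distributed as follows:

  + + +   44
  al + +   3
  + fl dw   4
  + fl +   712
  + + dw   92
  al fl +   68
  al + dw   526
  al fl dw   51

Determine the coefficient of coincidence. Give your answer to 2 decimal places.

The two most frequent reciprocal classes, al + dw and + fl +, are the parental types, so the F1 was al + dw / + fl +.
The two rarest classes, al + + and + fl dw, are the double crossovers. Comparing them with the parentals, only the dw allele has switched, so dw is the middle locus and the order is fl – dw – al.
fl–dw: (95 + 7)/1500 = 0.0680; dw–al: (160 + 7)/1500 = 0.1113.
Expected DCO frequency = 0.0680 × 0.1113 ≈ 0.00757; observed = 7/1500 ≈ 0.00467.
Coefficient of coincidence = 0.00467/0.00757 ≈ 0.62.

0.62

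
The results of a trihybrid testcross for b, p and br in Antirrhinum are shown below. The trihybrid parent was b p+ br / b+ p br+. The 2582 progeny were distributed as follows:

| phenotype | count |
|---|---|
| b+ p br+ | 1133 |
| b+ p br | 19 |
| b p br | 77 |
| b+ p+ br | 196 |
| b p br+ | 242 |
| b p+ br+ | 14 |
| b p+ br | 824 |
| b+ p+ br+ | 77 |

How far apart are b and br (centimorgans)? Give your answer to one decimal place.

18.2 centimorgans

The two rarest classes, b p+ br+ and b+ p br, are the double crossovers. Comparing them with the parentals, only the br allele has switched, so br is the middle locus and the order is p – br – b.
Crossovers in the br–b interval produce the single-crossover classes b+ p+ br and b p br+ (196 + 242 = 438) plus the double crossovers (33).
RF(br–b) = (438 + 33) / 2582 = 471/2582 = 0.1824 → 18.2 centimorgans.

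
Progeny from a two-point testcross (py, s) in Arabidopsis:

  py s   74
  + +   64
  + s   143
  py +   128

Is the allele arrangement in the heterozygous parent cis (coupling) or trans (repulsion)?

trans

The two most frequent classes are + s (143) and py + (128); these are the parental (non-recombinant) types.
So the F1 carried + s on one chromosome and py + on the other — the recessive alleles are on opposite chromosomes (trans / repulsion).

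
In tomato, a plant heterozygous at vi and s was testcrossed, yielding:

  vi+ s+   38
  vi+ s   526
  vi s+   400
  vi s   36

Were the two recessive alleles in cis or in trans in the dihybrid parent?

trans

The two most frequent classes are vi+ s (526) and vi s+ (400); these are the parental (non-recombinant) types.
So the F1 carried vi+ s on one chromosome and vi s+ on the other — the recessive alleles are on opposite chromosomes (trans / repulsion).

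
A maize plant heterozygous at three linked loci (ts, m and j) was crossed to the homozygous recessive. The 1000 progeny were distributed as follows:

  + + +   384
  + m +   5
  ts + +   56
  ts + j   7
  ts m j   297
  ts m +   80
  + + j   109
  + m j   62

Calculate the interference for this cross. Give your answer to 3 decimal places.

The two most frequent reciprocal classes, ts m j and + + +, are the parental types, so the F1 was ts m j / + + +.
The two rarest classes, ts + j and + m +, are the double crossovers. Comparing them with the parentals, only the m allele has switched, so m is the middle locus and the order is ts – m – j.
ts–m: (118 + 12)/1000 = 0.1300; m–j: (189 + 12)/1000 = 0.2010.
Expected DCO frequency = 0.1300 × 0.2010 ≈ 0.02613; observed = 12/1000 ≈ 0.01200.
Coefficient of coincidence = 0.01200/0.02613 ≈ 0.459; interference = 1 − 0.459 = 0.541.

0.541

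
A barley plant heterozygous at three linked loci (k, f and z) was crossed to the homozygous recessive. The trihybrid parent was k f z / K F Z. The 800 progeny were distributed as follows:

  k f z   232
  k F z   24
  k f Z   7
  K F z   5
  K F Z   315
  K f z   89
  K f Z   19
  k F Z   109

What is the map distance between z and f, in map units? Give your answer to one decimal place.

The two rarest classes, k f Z and K F z, are the double crossovers. Comparing them with the parentals, only the z allele has switched, so z is the middle locus and the order is k – z – f.
Crossovers in the z–f interval produce the single-crossover classes k F z and K f Z (24 + 19 = 43) plus the double crossovers (12).
RF(z–f) = (43 + 12) / 800 = 55/800 = 0.0688 → 6.9 map units.

6.9 map units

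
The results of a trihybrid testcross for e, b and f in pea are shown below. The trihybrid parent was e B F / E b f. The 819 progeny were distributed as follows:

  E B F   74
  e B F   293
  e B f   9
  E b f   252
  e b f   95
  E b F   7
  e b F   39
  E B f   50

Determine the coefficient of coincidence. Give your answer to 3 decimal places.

The two rarest classes, e B f and E b F, are the double crossovers. Comparing them with the parentals, only the f allele has switched, so f is the middle locus and the order is e – f – b.
e–f: (169 + 16)/819 = 0.2259; f–b: (89 + 16)/819 = 0.1282.
Expected DCO frequency = 0.2259 × 0.1282 ≈ 0.02896; observed = 16/819 ≈ 0.01954.
Coefficient of coincidence = 0.01954/0.02896 ≈ 0.675.

0.675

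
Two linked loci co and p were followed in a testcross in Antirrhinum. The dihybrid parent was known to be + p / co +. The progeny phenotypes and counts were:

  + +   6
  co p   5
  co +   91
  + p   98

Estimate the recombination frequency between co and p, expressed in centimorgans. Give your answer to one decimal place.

The recombinant classes are + + and co p: 6 + 5 = 11.
Recombination frequency = 11/200 = 0.0550 ≈ 5.5%, i.e. 5.5 centimorgans.

5.5 centimorgans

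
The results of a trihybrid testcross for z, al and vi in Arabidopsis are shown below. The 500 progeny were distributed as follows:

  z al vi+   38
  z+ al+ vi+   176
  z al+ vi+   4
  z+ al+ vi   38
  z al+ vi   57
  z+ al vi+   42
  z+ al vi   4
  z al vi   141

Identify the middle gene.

z

The two most frequent reciprocal classes, z+ al+ vi+ and z al vi, are the parental types, so the F1 was z+ al+ vi+ / z al vi.
The two rarest classes, z al+ vi+ and z+ al vi, are the double crossovers. Comparing them with the parentals, only the z allele has switched, so z is the middle locus and the order is vi – z – al.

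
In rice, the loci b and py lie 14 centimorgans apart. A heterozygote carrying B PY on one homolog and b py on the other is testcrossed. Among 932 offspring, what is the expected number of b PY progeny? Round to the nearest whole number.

A map distance of 14 centimorgans corresponds to a recombination frequency of 0.140.
The F1 is B PY / b py, so b PY is a recombinant gamete class with expected frequency r/2 = 0.140/2 = 0.0700.
Expected number = 0.0700 × 932 = 65.24 ≈ 65.

65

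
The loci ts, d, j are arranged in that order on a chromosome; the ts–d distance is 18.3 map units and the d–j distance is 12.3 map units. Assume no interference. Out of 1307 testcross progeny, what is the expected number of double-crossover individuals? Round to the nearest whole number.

Map distances give recombination frequencies of 0.183 and 0.123 for the two intervals.
With no interference, expected double-crossover frequency = 0.183 × 0.123 = 0.02251.
Expected number = 0.02251 × 1307 = 29.42 ≈ 29.

29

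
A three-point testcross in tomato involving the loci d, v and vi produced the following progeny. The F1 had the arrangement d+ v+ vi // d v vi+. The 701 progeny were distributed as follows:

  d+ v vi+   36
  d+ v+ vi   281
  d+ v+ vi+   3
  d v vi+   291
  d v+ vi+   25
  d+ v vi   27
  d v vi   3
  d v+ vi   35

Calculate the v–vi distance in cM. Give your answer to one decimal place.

The two rarest classes, d+ v+ vi+ and d v vi, are the double crossovers. Comparing them with the parentals, only the vi allele has switched, so vi is the middle locus and the order is d – vi – v.
Crossovers in the vi–v interval produce the single-crossover classes d+ v vi and d v+ vi+ (27 + 25 = 52) plus the double crossovers (6).
RF(vi–v) = (52 + 6) / 701 = 58/701 = 0.0827 → 8.3 cM.

8.3 cM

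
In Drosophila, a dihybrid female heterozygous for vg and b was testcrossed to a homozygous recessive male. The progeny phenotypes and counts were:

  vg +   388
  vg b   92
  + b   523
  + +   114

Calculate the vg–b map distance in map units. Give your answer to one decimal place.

The two most frequent classes, + b (523) and vg + (388), are the parental types, so the F1 was + b / vg +.
The recombinant classes are + + and vg b: 114 + 92 = 206.
Recombination frequency = 206/1117 = 0.1844 ≈ 18.4%, i.e. 18.4 map units.

18.4 map units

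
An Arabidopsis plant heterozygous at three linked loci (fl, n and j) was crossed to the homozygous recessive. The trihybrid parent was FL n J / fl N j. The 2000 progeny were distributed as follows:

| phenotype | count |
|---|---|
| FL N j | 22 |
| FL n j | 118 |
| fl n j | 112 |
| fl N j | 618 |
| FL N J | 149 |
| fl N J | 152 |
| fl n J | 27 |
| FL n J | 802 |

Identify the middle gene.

fl

The two rarest classes, fl n J and FL N j, are the double crossovers. Comparing them with the parentals, only the fl allele has switched, so fl is the middle locus and the order is j – fl – n.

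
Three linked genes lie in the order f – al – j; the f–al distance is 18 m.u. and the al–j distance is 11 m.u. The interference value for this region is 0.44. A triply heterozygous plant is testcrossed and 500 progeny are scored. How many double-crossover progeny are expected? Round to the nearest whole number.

Map distances give recombination frequencies of 0.180 and 0.110 for the two intervals.
With interference 0.44 (so coincidence = 0.56), expected double-crossover frequency = 0.180 × 0.110 × 0.56 = 0.01109.
Expected number = 0.01109 × 500 = 5.54 ≈ 6.

6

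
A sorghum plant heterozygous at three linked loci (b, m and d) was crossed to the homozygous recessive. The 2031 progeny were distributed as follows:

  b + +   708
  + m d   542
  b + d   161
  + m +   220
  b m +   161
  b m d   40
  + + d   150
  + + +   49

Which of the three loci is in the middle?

b

The two most frequent reciprocal classes, b + + and + m d, are the parental types, so the F1 was b + + / + m d.
The two rarest classes, + + + and b m d, are the double crossovers. Comparing them with the parentals, only the b allele has switched, so b is the middle locus and the order is d – b – m.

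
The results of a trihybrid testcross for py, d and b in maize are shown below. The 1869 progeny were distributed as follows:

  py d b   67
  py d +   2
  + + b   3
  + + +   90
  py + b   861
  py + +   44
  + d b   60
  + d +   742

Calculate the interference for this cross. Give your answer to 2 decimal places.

The two most frequent reciprocal classes, py + b and + d +, are the parental types, so the F1 was py + b / + d +.
The two rarest classes, + + b and py d +, are the double crossovers. Comparing them with the parentals, only the py allele has switched, so py is the middle locus and the order is d – py – b.
d–py: (157 + 5)/1869 = 0.0867; py–b: (104 + 5)/1869 = 0.0583.
Expected DCO frequency = 0.0867 × 0.0583 ≈ 0.00505; observed = 5/1869 ≈ 0.00268.
Coefficient of coincidence = 0.00268/0.00505 ≈ 0.53; interference = 1 − 0.53 = 0.47.

0.47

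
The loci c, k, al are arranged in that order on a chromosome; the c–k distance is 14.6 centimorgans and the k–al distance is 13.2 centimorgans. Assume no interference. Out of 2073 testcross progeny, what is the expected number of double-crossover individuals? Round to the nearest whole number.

40

Map distances give recombination frequencies of 0.146 and 0.132 for the two intervals.
With no interference, expected double-crossover frequency = 0.146 × 0.132 = 0.01927.
Expected number = 0.01927 × 2073 = 39.95 ≈ 40.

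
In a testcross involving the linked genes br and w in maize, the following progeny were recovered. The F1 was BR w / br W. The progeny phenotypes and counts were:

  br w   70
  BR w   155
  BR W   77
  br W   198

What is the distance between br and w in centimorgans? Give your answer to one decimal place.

The recombinant classes are BR W and br w: 77 + 70 = 147.
Recombination frequency = 147/500 = 0.2940 ≈ 29.4%, i.e. 29.4 centimorgans.

29.4 centimorgans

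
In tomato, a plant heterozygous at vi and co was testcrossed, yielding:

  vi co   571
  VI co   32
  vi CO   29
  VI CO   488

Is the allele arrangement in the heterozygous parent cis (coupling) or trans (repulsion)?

cis

The two most frequent classes are VI CO (488) and vi co (571); these are the parental (non-recombinant) types.
So the F1 carried VI CO on one chromosome and vi co on the other — the recessive alleles are on the same chromosome (cis / coupling).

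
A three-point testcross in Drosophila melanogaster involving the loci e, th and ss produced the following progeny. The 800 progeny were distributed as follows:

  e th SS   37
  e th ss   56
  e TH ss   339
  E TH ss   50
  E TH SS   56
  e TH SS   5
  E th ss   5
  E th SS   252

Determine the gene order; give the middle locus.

ss

The two most frequent reciprocal classes, E th SS and e TH ss, are the parental types, so the F1 was E th SS / e TH ss.
The two rarest classes, E th ss and e TH SS, are the double crossovers. Comparing them with the parentals, only the ss allele has switched, so ss is the middle locus and the order is e – ss – th.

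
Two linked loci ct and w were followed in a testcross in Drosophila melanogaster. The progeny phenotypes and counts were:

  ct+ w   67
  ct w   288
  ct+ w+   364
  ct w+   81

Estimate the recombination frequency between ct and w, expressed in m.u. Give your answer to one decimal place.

The two most frequent classes, ct+ w+ (364) and ct w (288), are the parental types, so the F1 was ct+ w+ / ct w.
The recombinant classes are ct+ w and ct w+: 67 + 81 = 148.
Recombination frequency = 148/800 = 0.1850 ≈ 18.5%, i.e. 18.5 m.u.

18.5 m.u.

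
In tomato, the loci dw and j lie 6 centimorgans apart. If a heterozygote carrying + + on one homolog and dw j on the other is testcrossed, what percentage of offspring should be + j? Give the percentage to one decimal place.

A map distance of 6 centimorgans corresponds to a recombination frequency of 0.060.
The F1 is + + / dw j, so + j is a recombinant gamete class with expected frequency r/2 = 0.060/2 = 0.0300.
That is 0.0300 = 3.0% of the progeny.

3.0%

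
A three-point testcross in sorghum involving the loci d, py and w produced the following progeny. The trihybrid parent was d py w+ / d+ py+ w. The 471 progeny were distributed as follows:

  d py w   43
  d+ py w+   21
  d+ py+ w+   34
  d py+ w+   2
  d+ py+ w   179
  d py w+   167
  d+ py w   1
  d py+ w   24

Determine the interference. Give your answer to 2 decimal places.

The two rarest classes, d py+ w+ and d+ py w, are the double crossovers. Comparing them with the parentals, only the py allele has switched, so py is the middle locus and the order is d – py – w.
d–py: (45 + 3)/471 = 0.1019; py–w: (77 + 3)/471 = 0.1699.
Expected DCO frequency = 0.1019 × 0.1699 ≈ 0.01731; observed = 3/471 ≈ 0.00637.
Coefficient of coincidence = 0.00637/0.01731 ≈ 0.37; interference = 1 − 0.37 = 0.63.

0.63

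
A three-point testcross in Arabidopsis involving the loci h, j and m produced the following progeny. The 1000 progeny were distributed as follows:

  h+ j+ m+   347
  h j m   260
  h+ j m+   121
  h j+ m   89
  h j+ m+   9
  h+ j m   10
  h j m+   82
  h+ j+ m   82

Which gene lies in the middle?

h

The two most frequent reciprocal classes, h j m and h+ j+ m+, are the parental types, so the F1 was h j m / h+ j+ m+.
The two rarest classes, h+ j m and h j+ m+, are the double crossovers. Comparing them with the parentals, only the h allele has switched, so h is the middle locus and the order is m – h – j.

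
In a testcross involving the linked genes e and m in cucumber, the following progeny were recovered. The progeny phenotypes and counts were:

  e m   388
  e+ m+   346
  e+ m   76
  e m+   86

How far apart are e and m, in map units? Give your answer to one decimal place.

18.1 map units

The two most frequent classes, e+ m+ (346) and e m (388), are the parental types, so the F1 was e+ m+ / e m.
The recombinant classes are e+ m and e m+: 76 + 86 = 162.
Recombination frequency = 162/896 = 0.1808 ≈ 18.1%, i.e. 18.1 map units.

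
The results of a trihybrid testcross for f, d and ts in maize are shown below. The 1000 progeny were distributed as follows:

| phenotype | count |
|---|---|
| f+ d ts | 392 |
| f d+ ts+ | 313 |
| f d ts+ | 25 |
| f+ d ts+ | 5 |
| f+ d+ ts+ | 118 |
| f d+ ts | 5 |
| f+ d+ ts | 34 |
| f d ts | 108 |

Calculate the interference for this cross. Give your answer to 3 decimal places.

The two most frequent reciprocal classes, f d+ ts+ and f+ d ts, are the parental types, so the F1 was f d+ ts+ / f+ d ts.
The two rarest classes, f d+ ts and f+ d ts+, are the double crossovers. Comparing them with the parentals, only the ts allele has switched, so ts is the middle locus and the order is f – ts – d.
f–ts: (226 + 10)/1000 = 0.2360; ts–d: (59 + 10)/1000 = 0.0690.
Expected DCO frequency = 0.2360 × 0.0690 ≈ 0.01628; observed = 10/1000 ≈ 0.01000.
Coefficient of coincidence = 0.01000/0.01628 ≈ 0.614; interference = 1 − 0.614 = 0.386.

0.386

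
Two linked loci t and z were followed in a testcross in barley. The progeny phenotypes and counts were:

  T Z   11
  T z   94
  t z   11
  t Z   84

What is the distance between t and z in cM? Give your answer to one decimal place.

The two most frequent classes, T z (94) and t Z (84), are the parental types, so the F1 was T z / t Z.
The recombinant classes are T Z and t z: 11 + 11 = 22.
Recombination frequency = 22/200 = 0.1100 ≈ 11.0%, i.e. 11.0 cM.

11.0 cM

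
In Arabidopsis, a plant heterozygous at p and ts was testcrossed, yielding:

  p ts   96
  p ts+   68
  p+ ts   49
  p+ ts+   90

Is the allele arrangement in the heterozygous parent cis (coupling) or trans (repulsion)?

cis

The two most frequent classes are p+ ts+ (90) and p ts (96); these are the parental (non-recombinant) types.
So the F1 carried p+ ts+ on one chromosome and p ts on the other — the recessive alleles are on the same chromosome (cis / coupling).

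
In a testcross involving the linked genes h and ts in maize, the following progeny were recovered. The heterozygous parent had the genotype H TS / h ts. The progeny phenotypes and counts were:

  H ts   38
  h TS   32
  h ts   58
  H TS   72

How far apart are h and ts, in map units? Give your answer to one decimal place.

The recombinant classes are H ts and h TS: 38 + 32 = 70.
Recombination frequency = 70/200 = 0.3500 ≈ 35.0%, i.e. 35.0 map units.

35.0 map units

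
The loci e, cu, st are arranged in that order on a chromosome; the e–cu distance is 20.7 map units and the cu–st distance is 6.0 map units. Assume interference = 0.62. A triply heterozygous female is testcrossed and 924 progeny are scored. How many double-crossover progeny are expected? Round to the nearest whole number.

4

Map distances give recombination frequencies of 0.207 and 0.060 for the two intervals.
With interference 0.62 (so coincidence = 0.38), expected double-crossover frequency = 0.207 × 0.060 × 0.38 = 0.00472.
Expected number = 0.00472 × 924 = 4.36 ≈ 4.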